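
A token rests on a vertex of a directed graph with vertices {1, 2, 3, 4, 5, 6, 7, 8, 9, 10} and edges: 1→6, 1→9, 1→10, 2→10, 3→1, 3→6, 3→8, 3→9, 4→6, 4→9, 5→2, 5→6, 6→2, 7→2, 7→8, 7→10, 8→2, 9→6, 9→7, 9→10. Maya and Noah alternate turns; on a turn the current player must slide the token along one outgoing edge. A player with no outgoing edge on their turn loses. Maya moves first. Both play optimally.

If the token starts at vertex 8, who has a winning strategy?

Compute win/loss labels from the base case upward. A position with no move is L. Any other position is W if it can reach an L in one move, else L.
Every edge goes from a vertex to one that appears earlier in the order 10, 2, 8, 6, 7, 9, 1, 3, 4, 5, so processing vertices in that order labels each vertex after all of its successors.
10: no outgoing edge → L
2: reaches L-position 10 → W
8: only reaches 2(W), which is W → L
6: only reaches 2(W), which is W → L
7: reaches L-position 8 → W
9: reaches L-position 6 → W
1: reaches L-position 6 → W
3: reaches L-position 6 → W
4: reaches L-position 6 → W
5: reaches L-position 6 → W
Every move from 8 reaches a W position, so the mover loses.

Noah wins.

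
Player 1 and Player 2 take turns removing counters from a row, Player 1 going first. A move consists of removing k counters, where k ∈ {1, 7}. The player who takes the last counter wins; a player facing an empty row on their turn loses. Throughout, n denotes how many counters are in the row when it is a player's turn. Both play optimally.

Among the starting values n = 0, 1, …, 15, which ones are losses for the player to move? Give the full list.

0, 2, 4, 6, 8, 10, 12, 14

Classify positions by backward induction: terminal positions (no move available) are L. From any other position, the mover wins iff some move reaches an L.
n=0: no move → L
n=1: →0(L), so W
n=2: →1(W) only, which is W, so L
n=3: →2(L), so W
n=4: →3(W) only, which is W, so L
n=5: →4(L), so W
n=6: →5(W) only, which is W, so L
n=7: →6(L), so W
n=8: →7(W), 1(W) — all W, so L
n=9: →8(L), so W
n=10: →9(W), 3(W) — all W, so L
n=11: →10(L), so W
n=12: →11(W), 5(W) — all W, so L
n=13: →12(L), so W
n=14: →13(W), 7(W) — all W, so L
n=15: →14(L), so W
The losing starting values of n are exactly the entries labelled L in this table (8 of them).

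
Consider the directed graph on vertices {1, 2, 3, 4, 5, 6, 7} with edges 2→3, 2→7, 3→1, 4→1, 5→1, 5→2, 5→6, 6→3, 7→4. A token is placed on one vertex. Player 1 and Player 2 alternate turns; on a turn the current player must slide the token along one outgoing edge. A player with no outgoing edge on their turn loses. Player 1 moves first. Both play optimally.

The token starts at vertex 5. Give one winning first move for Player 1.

Build the W/L table. Terminal = L. A non-terminal position is W if it has a move to some L; otherwise it is L.
Every edge goes from a vertex to one that appears earlier in the order 1, 4, 7, 3, 6, 2, 5, so processing vertices in that order labels each vertex after all of its successors.
1: no outgoing edge → L
4: reaches L-position 1 → W
7: only reaches 4(W), which is W → L
3: reaches L-position 1 → W
6: only reaches 3(W), which is W → L
2: reaches L-position 7 → W
5: reaches L-position 6 → W
From 5, the L positions reachable in one move are: 6, 1. Any move reaching one of these is winning.

Move to 6.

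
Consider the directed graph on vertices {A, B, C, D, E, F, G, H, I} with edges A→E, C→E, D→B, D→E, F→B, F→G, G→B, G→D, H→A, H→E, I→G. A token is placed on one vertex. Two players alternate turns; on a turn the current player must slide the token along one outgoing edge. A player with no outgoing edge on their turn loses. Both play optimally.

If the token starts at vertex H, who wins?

The first player wins.

Positions with no move are L. A position that does have a move is losing for the player to move precisely when every available move leads to a winning position for the opponent. Fill in the labels:
Every edge goes from a vertex to one that appears earlier in the order E, B, A, D, G, F, C, I, H, so processing vertices in that order labels each vertex after all of its successors.
E: no outgoing edge → L
B: no outgoing edge → L
A: W (go to E, an L position)
D: W (go to B, an L position)
G: W (go to B, an L position)
F: W (go to B, an L position)
C: W (go to E, an L position)
I: L (sole option G(W) is W)
H: W (go to E, an L position)
From H the player to move can move to E, reaching an L position.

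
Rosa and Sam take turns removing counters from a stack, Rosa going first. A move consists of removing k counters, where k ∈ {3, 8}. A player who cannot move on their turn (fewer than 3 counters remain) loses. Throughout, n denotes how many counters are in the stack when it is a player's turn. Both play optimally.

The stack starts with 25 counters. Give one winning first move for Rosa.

Classify positions by backward induction: terminal positions (no move available) are L. From any other position, the mover wins iff some move reaches an L.
n=0: no move → L
n=1: no move → L
n=2: no move → L
n=3: W (go to 0, an L position)
n=4: W (go to 1, an L position)
n=5: W (go to 2, an L position)
n=6: L (sole option 3(W) is W)
n=7: L (sole option 4(W) is W)
n=8: W (go to 0, an L position)
n=9: W (go to 6, an L position)
n=10: W (go to 7, an L position)
n=11: L (options 8(W), 3(W) are all W)
n=12: L (options 9(W), 4(W) are all W)
n=13: L (options 10(W), 5(W) are all W)
n=14: W (go to 11, an L position)
n=15: W (go to 12, an L position)
n=16: W (go to 13, an L position)
n=17: L (options 14(W), 9(W) are all W)
n=18: L (options 15(W), 10(W) are all W)
n=19: W (go to 11, an L position)
n=20: W (go to 17, an L position)
n=21: W (go to 18, an L position)
n=22: L (options 19(W), 14(W) are all W)
n=23: L (options 20(W), 15(W) are all W)
n=24: L (options 21(W), 16(W) are all W)
n=25: W (go to 22, an L position)
From 25, the L positions reachable in one move are: 22, 17. Any move reaching one of these is winning.

Remove 3, leaving 22.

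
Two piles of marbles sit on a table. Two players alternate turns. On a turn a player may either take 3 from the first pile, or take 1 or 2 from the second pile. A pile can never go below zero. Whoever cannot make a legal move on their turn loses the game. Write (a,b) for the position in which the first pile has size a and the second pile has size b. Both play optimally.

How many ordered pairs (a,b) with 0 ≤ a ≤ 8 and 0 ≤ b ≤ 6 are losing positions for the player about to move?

24

Positions with no move are L. A position that does have a move is losing for the player to move precisely when every available move leads to a winning position for the opponent. Fill in the labels:
Every move lowers a or b (never raises either), so fill the grid row by row in increasing a, and left to right within a row: each cell's successors are then already labelled.
      b=0  b=1  b=2  b=3  b=4  b=5  b=6
a=0:    L    W    W    L    W    W    L
a=1:    L    W    W    L    W    W    L
a=2:    L    W    W    L    W    W    L
a=3:    W    L    W    W    L    W    W
a=4:    W    L    W    W    L    W    W
a=5:    W    L    W    W    L    W    W
a=6:    L    W    W    L    W    W    L
a=7:    L    W    W    L    W    W    L
a=8:    L    W    W    L    W    W    L
Cells with no legal move (terminal, hence L): (0,0), (1,0), (2,0).
The remaining L cells, each justified by listing all of its moves:
(0,3): L (options (0,2)(W), (0,1)(W) are all W)
(0,6): L (options (0,5)(W), (0,4)(W) are all W)
(1,3): L (options (1,2)(W), (1,1)(W) are all W)
(1,6): L (options (1,5)(W), (1,4)(W) are all W)
(2,3): L (options (2,2)(W), (2,1)(W) are all W)
(2,6): L (options (2,5)(W), (2,4)(W) are all W)
(3,1): L (options (0,1)(W), (3,0)(W) are all W)
(3,4): L (options (0,4)(W), (3,3)(W), (3,2)(W) are all W)
(4,1): L (options (1,1)(W), (4,0)(W) are all W)
(4,4): L (options (1,4)(W), (4,3)(W), (4,2)(W) are all W)
(5,1): L (options (2,1)(W), (5,0)(W) are all W)
(5,4): L (options (2,4)(W), (5,3)(W), (5,2)(W) are all W)
(6,0): L (sole option (3,0)(W) is W)
(6,3): L (options (3,3)(W), (6,2)(W), (6,1)(W) are all W)
(6,6): L (options (3,6)(W), (6,5)(W), (6,4)(W) are all W)
(7,0): L (sole option (4,0)(W) is W)
(7,3): L (options (4,3)(W), (7,2)(W), (7,1)(W) are all W)
(7,6): L (options (4,6)(W), (7,5)(W), (7,4)(W) are all W)
(8,0): L (sole option (5,0)(W) is W)
(8,3): L (options (5,3)(W), (8,2)(W), (8,1)(W) are all W)
(8,6): L (options (5,6)(W), (8,5)(W), (8,4)(W) are all W)
Every other cell has at least one move into one of the L cells above, so it is W.
L cells per row: a=0: 3, a=1: 3, a=2: 3, a=3: 2, a=4: 2, a=5: 2, a=6: 3, a=7: 3, a=8: 3; total 24.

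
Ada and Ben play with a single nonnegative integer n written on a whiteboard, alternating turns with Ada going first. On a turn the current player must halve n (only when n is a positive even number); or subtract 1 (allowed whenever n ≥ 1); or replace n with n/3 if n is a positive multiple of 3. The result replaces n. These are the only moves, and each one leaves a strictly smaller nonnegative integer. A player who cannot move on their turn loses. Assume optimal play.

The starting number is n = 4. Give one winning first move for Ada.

Move to 2.

Classify positions by backward induction: terminal positions (no move available) are L. From any other position, the mover wins iff some move reaches an L.
n=0: no move → L
n=1: can move to 0, which is L ⇒ W
n=2: the only move is to 1(W), a W ⇒ L
n=3: can move to 2, which is L ⇒ W
n=4: can move to 2, which is L ⇒ W
From 4, the L positions reachable in one move are: 2.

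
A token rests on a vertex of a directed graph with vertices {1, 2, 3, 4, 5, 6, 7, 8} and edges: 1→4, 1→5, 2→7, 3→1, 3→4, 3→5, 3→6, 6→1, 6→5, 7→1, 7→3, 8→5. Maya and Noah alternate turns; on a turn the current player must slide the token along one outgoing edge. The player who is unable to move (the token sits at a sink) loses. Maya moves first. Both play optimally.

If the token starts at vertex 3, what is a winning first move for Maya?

Work bottom-up. With no move the player to move loses. Otherwise the position is W if at least one move leads to an L position for the opponent, and L if every move leads to a W.
Every edge goes from a vertex to one that appears earlier in the order 4, 5, 1, 6, 3, 7, 8, 2, so processing vertices in that order labels each vertex after all of its successors.
4: no outgoing edge → L
5: no outgoing edge → L
1: reaches L-position 5 → W
6: reaches L-position 5 → W
3: reaches L-position 5 → W
7: only reaches 3(W), 1(W), all W → L
8: reaches L-position 5 → W
2: reaches L-position 7 → W
From 3, the L positions reachable in one move are: 5, 4. Any move reaching one of these is winning.

Move to 5.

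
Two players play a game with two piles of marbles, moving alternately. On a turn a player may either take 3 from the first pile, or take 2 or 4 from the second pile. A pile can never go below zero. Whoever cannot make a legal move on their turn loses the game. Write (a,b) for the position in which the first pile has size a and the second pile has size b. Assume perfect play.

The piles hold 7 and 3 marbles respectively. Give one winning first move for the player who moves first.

Move to (4,3).

Label each position W (a win for the player to move) or L (a loss). A position with no legal move is L; any other position is W exactly when some move reaches an L, and L when every move reaches a W.
No move ever increases a pile, so every position that can arise here has a ≤ 7 and b ≤ 3; it is enough to label the cells with 0 ≤ a ≤ 7 and 0 ≤ b ≤ 3.
Every move lowers a or b (never raises either), so fill the grid row by row in increasing a, and left to right within a row: each cell's successors are then already labelled.
      b=0  b=1  b=2  b=3
a=0:    L    L    W    W
a=1:    L    L    W    W
a=2:    L    L    W    W
a=3:    W    W    L    L
a=4:    W    W    L    L
a=5:    W    W    L    L
a=6:    L    L    W    W
a=7:    L    L    W    W
Cells with no legal move (terminal, hence L): (0,0), (0,1), (1,0), (1,1), (2,0), (2,1).
The remaining L cells, each justified by listing all of its moves:
(3,2): L (options (0,2)(W), (3,0)(W) are all W)
(3,3): L (options (0,3)(W), (3,1)(W) are all W)
(4,2): L (options (1,2)(W), (4,0)(W) are all W)
(4,3): L (options (1,3)(W), (4,1)(W) are all W)
(5,2): L (options (2,2)(W), (5,0)(W) are all W)
(5,3): L (options (2,3)(W), (5,1)(W) are all W)
(6,0): L (sole option (3,0)(W) is W)
(6,1): L (sole option (3,1)(W) is W)
(7,0): L (sole option (4,0)(W) is W)
(7,1): L (sole option (4,1)(W) is W)
Every other cell has at least one move into one of the L cells above, so it is W.
From (7,3), the L positions reachable in one move are: (4,3), (7,1). Any move reaching one of these is winning.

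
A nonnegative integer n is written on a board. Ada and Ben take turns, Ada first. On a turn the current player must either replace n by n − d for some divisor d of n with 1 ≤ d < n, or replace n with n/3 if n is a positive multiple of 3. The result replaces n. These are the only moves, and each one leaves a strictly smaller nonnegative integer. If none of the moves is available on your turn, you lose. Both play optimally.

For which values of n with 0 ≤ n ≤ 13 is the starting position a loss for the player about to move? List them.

0, 1, 4, 7, 9, 11, 13

Work bottom-up. With no move the player to move loses. Otherwise the position is W if at least one move leads to an L position for the opponent, and L if every move leads to a W.
n=0: no move → L
n=1: no move → L
n=2: can move to 1, which is L ⇒ W
n=3: can move to 1, which is L ⇒ W
n=4: moves to 2(W), 3(W); every one is W ⇒ L
n=5: can move to 4, which is L ⇒ W
n=6: can move to 4, which is L ⇒ W
n=7: the only move is to 6(W), a W ⇒ L
n=8: can move to 4, which is L ⇒ W
n=9: moves to 3(W), 6(W), 8(W); every one is W ⇒ L
n=10: can move to 9, which is L ⇒ W
n=11: the only move is to 10(W), a W ⇒ L
n=12: can move to 4, which is L ⇒ W
n=13: the only move is to 12(W), a W ⇒ L
Reading off the rows marked L gives the requested list; there are 7 such values of n.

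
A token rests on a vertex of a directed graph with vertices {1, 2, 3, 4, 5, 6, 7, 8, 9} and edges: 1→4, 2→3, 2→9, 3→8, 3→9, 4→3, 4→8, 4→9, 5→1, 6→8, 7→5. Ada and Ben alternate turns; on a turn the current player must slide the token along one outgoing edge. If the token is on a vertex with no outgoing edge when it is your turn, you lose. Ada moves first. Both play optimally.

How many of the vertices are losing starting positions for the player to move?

Positions with no move are L. A position that does have a move is losing for the player to move precisely when every available move leads to a winning position for the opponent. Fill in the labels:
Every edge goes from a vertex to one that appears earlier in the order 8, 9, 3, 4, 2, 1, 5, 6, 7, so processing vertices in that order labels each vertex after all of its successors.
8: no outgoing edge → L
9: no outgoing edge → L
3: reaches L-position 9 → W
4: reaches L-position 9 → W
2: reaches L-position 9 → W
1: only reaches 4(W), which is W → L
5: reaches L-position 1 → W
6: reaches L-position 8 → W
7: only reaches 5(W), which is W → L
The L vertices are 1, 7, 8, 9; that is 4 in all.

4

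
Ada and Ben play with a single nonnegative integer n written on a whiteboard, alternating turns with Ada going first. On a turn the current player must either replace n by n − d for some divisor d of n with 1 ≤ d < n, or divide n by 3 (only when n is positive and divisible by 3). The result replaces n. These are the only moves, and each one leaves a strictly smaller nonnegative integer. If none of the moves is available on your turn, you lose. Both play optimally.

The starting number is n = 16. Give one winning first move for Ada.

Move to 15.

Positions with no move are L. A position that does have a move is losing for the player to move precisely when every available move leads to a winning position for the opponent. Fill in the labels:
n=0: no move → L
n=1: no move → L
n=2: can move to 1, which is L ⇒ W
n=3: can move to 1, which is L ⇒ W
n=4: moves to 2(W), 3(W); every one is W ⇒ L
n=5: can move to 4, which is L ⇒ W
n=6: can move to 4, which is L ⇒ W
n=7: the only move is to 6(W), a W ⇒ L
n=8: can move to 4, which is L ⇒ W
n=9: moves to 3(W), 6(W), 8(W); every one is W ⇒ L
n=10: can move to 9, which is L ⇒ W
n=11: the only move is to 10(W), a W ⇒ L
n=12: can move to 4, which is L ⇒ W
n=13: the only move is to 12(W), a W ⇒ L
n=14: can move to 7, which is L ⇒ W
n=15: moves to 5(W), 10(W), 12(W), 14(W); every one is W ⇒ L
n=16: can move to 15, which is L ⇒ W
From 16, the L positions reachable in one move are: 15.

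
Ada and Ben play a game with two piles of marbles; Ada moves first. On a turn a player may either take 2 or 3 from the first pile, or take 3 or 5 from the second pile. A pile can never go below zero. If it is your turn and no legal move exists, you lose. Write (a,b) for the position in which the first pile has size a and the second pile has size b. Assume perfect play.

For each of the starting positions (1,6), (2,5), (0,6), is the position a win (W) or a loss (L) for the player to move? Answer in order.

Work bottom-up. With no move the player to move loses. Otherwise the position is W if at least one move leads to an L position for the opponent, and L if every move leads to a W.
No move ever increases a pile, so every position that can arise here has a ≤ 2 and b ≤ 6; it is enough to label the cells with 0 ≤ a ≤ 2 and 0 ≤ b ≤ 6.
Every move lowers a or b (never raises either), so fill the grid row by row in increasing a, and left to right within a row: each cell's successors are then already labelled.
      b=0  b=1  b=2  b=3  b=4  b=5  b=6
a=0:    L    L    L    W    W    W    W
a=1:    L    L    L    W    W    W    W
a=2:    W    W    W    L    L    L    W
Cells with no legal move (terminal, hence L): (0,0), (0,1), (0,2), (1,0), (1,1), (1,2).
The remaining L cells, each justified by listing all of its moves:
(2,3): moves to (0,3)(W), (2,0)(W); every one is W ⇒ L
(2,4): moves to (0,4)(W), (2,1)(W); every one is W ⇒ L
(2,5): moves to (0,5)(W), (2,2)(W), (2,0)(W); every one is W ⇒ L
Every other cell has at least one move into one of the L cells above, so it is W.
(1,6): the move to (1,1) reaches an L cell, so W
(2,5): one of the L cells justified above, so L
(0,6): the move to (0,1) reaches an L cell, so W

(1,6): W, (2,5): L, (0,6): W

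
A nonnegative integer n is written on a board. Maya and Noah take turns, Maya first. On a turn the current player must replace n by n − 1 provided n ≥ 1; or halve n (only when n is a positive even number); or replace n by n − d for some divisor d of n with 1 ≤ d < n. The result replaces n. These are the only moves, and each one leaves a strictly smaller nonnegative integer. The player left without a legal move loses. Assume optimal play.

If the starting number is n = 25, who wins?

Noah wins.

Positions with no move are L. A position that does have a move is losing for the player to move precisely when every available move leads to a winning position for the opponent. Fill in the labels:
n=0: no move → L
n=1: reaches L-position 0 → W
n=2: only reaches 1(W), which is W → L
n=3: reaches L-position 2 → W
n=4: reaches L-position 2 → W
n=5: only reaches 4(W), which is W → L
n=6: reaches L-position 5 → W
n=7: only reaches 6(W), which is W → L
n=8: reaches L-position 7 → W
n=9: only reaches 6(W), 8(W), all W → L
n=10: reaches L-position 5 → W
n=11: only reaches 10(W), which is W → L
n=12: reaches L-position 9 → W
n=13: only reaches 12(W), which is W → L
n=14: reaches L-position 7 → W
n=15: only reaches 10(W), 12(W), 14(W), all W → L
n=16: reaches L-position 15 → W
n=17: only reaches 16(W), which is W → L
n=18: reaches L-position 9 → W
n=19: only reaches 18(W), which is W → L
n=20: reaches L-position 15 → W
n=21: only reaches 14(W), 18(W), 20(W), all W → L
n=22: reaches L-position 11 → W
n=23: only reaches 22(W), which is W → L
n=24: reaches L-position 21 → W
n=25: only reaches 20(W), 24(W), all W → L
Every move from 25 reaches a W position, so the mover loses.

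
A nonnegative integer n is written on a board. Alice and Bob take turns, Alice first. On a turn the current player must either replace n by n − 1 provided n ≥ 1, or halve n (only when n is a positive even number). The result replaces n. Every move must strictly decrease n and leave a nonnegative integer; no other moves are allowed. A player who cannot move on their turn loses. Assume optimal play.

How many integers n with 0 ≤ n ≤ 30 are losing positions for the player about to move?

15

Positions with no move are L. A position that does have a move is losing for the player to move precisely when every available move leads to a winning position for the opponent. Fill in the labels:
n=0: no move → L
n=1: can move to 0, which is L ⇒ W
n=2: the only move is to 1(W), a W ⇒ L
n=3: can move to 2, which is L ⇒ W
n=4: can move to 2, which is L ⇒ W
n=5: the only move is to 4(W), a W ⇒ L
n=6: can move to 5, which is L ⇒ W
n=7: the only move is to 6(W), a W ⇒ L
n=8: can move to 7, which is L ⇒ W
n=9: the only move is to 8(W), a W ⇒ L
n=10: can move to 5, which is L ⇒ W
n=11: the only move is to 10(W), a W ⇒ L
n=12: can move to 11, which is L ⇒ W
n=13: the only move is to 12(W), a W ⇒ L
n=14: can move to 7, which is L ⇒ W
n=15: the only move is to 14(W), a W ⇒ L
n=16: can move to 15, which is L ⇒ W
n=17: the only move is to 16(W), a W ⇒ L
n=18: can move to 9, which is L ⇒ W
n=19: the only move is to 18(W), a W ⇒ L
n=20: can move to 19, which is L ⇒ W
n=21: the only move is to 20(W), a W ⇒ L
n=22: can move to 11, which is L ⇒ W
n=23: the only move is to 22(W), a W ⇒ L
n=24: can move to 23, which is L ⇒ W
n=25: the only move is to 24(W), a W ⇒ L
n=26: can move to 13, which is L ⇒ W
n=27: the only move is to 26(W), a W ⇒ L
n=28: can move to 27, which is L ⇒ W
n=29: the only move is to 28(W), a W ⇒ L
n=30: can move to 15, which is L ⇒ W
L entries with 0 ≤ n ≤ 30: n = 0, 2, 5, 7, 9, 11, 13, 15, 17, 19, 21, 23, 25, 27, 29; that makes 15.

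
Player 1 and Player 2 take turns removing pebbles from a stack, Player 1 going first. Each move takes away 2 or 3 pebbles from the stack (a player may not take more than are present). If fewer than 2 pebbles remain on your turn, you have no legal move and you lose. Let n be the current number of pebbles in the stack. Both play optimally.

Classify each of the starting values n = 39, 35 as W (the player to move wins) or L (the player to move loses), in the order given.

39: W, 35: L

Compute win/loss labels from the base case upward. A position with no move is L. Any other position is W if it can reach an L in one move, else L.
n=0: no move → L
n=1: no move → L
n=2: →0(L), so W
n=3: →1(L), so W
n=4: →1(L), so W
n=5: →3(W), 2(W) — all W, so L
n=6: →4(W), 3(W) — all W, so L
n=7: →5(L), so W
n=8: →6(L), so W
n=9: →6(L), so W
n=10: →8(W), 7(W) — all W, so L
n=11: →9(W), 8(W) — all W, so L
n=12: →10(L), so W
n=13: →11(L), so W
n=14: →11(L), so W
n=15: →13(W), 12(W) — all W, so L
n=16: →14(W), 13(W) — all W, so L
n=17: →15(L), so W
n=18: →16(L), so W
n=19: →16(L), so W
n=20: →18(W), 17(W) — all W, so L
n=21: →19(W), 18(W) — all W, so L
n=22: →20(L), so W
n=23: →21(L), so W
n=24: →21(L), so W
n=25: →23(W), 22(W) — all W, so L
n=26: →24(W), 23(W) — all W, so L
n=27: →25(L), so W
n=28: →26(L), so W
n=29: →26(L), so W
n=30: →28(W), 27(W) — all W, so L
n=31: →29(W), 28(W) — all W, so L
n=32: →30(L), so W
n=33: →31(L), so W
n=34: →31(L), so W
n=35: →33(W), 32(W) — all W, so L
n=36: →34(W), 33(W) — all W, so L
n=37: →35(L), so W
n=38: →36(L), so W
n=39: →36(L), so W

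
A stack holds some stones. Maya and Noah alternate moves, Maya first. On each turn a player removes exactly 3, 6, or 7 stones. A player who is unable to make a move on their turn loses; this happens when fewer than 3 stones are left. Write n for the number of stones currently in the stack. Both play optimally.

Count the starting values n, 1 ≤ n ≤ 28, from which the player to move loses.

Positions with no move are L. A position that does have a move is losing for the player to move precisely when every available move leads to a winning position for the opponent. Fill in the labels:
n=0: no move → L
n=1: no move → L
n=2: no move → L
n=3: →0(L), so W
n=4: →1(L), so W
n=5: →2(L), so W
n=6: →0(L), so W
n=7: →1(L), so W
n=8: →2(L), so W
n=9: →2(L), so W
n=10: →7(W), 4(W), 3(W) — all W, so L
n=11: →8(W), 5(W), 4(W) — all W, so L
n=12: →9(W), 6(W), 5(W) — all W, so L
n=13: →10(L), so W
n=14: →11(L), so W
n=15: →12(L), so W
n=16: →10(L), so W
n=17: →11(L), so W
n=18: →12(L), so W
n=19: →12(L), so W
n=20: →17(W), 14(W), 13(W) — all W, so L
n=21: →18(W), 15(W), 14(W) — all W, so L
n=22: →19(W), 16(W), 15(W) — all W, so L
n=23: →20(L), so W
n=24: →21(L), so W
n=25: →22(L), so W
n=26: →20(L), so W
n=27: →21(L), so W
n=28: →22(L), so W
L entries with 1 ≤ n ≤ 28 (n=0 is outside the asked range and is not counted): n = 1, 2, 10, 11, 12, 20, 21, 22; that makes 8.

8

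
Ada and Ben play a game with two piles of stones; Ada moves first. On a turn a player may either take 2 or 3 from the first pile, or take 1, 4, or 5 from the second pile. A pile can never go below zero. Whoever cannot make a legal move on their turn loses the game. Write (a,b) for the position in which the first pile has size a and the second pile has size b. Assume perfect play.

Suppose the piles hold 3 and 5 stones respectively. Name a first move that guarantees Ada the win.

Move to (3,1).

Label each position W (a win for the player to move) or L (a loss). A position with no legal move is L; any other position is W exactly when some move reaches an L, and L when every move reaches a W.
No move ever increases a pile, so every position that can arise here has a ≤ 3 and b ≤ 5; it is enough to label the cells with 0 ≤ a ≤ 3 and 0 ≤ b ≤ 5.
Every move lowers a or b (never raises either), so fill the grid row by row in increasing a, and left to right within a row: each cell's successors are then already labelled.
      b=0  b=1  b=2  b=3  b=4  b=5
a=0:    L    W    L    W    W    W
a=1:    L    W    L    W    W    W
a=2:    W    L    W    L    W    W
a=3:    W    L    W    L    W    W
Cells with no legal move (terminal, hence L): (0,0), (1,0).
The remaining L cells, each justified by listing all of its moves:
(0,2): only reaches (0,1)(W), which is W → L
(1,2): only reaches (1,1)(W), which is W → L
(2,1): only reaches (0,1)(W), (2,0)(W), all W → L
(2,3): only reaches (0,3)(W), (2,2)(W), all W → L
(3,1): only reaches (1,1)(W), (0,1)(W), (3,0)(W), all W → L
(3,3): only reaches (1,3)(W), (0,3)(W), (3,2)(W), all W → L
Every other cell has at least one move into one of the L cells above, so it is W.
From (3,5), the L positions reachable in one move are: (3,1).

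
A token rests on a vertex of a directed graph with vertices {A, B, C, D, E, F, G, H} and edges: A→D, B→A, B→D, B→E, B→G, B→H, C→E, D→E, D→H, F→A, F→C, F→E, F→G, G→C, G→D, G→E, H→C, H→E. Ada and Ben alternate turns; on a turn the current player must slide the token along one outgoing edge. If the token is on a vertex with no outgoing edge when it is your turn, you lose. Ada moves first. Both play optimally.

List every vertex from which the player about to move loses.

A, E

Positions with no move are L. A position that does have a move is losing for the player to move precisely when every available move leads to a winning position for the opponent. Fill in the labels:
Every edge goes from a vertex to one that appears earlier in the order E, C, H, D, G, A, F, B, so processing vertices in that order labels each vertex after all of its successors.
E: no outgoing edge → L
C: W (go to E, an L position)
H: W (go to E, an L position)
D: W (go to E, an L position)
G: W (go to E, an L position)
A: L (sole option D(W) is W)
F: W (go to A, an L position)
B: W (go to A, an L position)
Reading off the rows marked L gives the requested list; there are 2 such vertices.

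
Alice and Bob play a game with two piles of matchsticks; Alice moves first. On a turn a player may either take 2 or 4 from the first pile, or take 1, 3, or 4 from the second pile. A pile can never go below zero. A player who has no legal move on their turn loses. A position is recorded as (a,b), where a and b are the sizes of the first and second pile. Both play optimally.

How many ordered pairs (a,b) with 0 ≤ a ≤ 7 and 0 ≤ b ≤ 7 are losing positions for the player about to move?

20

Work bottom-up. With no move the player to move loses. Otherwise the position is W if at least one move leads to an L position for the opponent, and L if every move leads to a W.
Every move lowers a or b (never raises either), so fill the grid row by row in increasing a, and left to right within a row: each cell's successors are then already labelled.
      b=0  b=1  b=2  b=3  b=4  b=5  b=6  b=7
a=0:    L    W    L    W    W    W    W    L
a=1:    L    W    L    W    W    W    W    L
a=2:    W    L    W    L    W    W    W    W
a=3:    W    L    W    L    W    W    W    W
a=4:    W    W    W    W    L    W    L    W
a=5:    W    W    W    W    L    W    L    W
a=6:    L    W    L    W    W    W    W    L
a=7:    L    W    L    W    W    W    W    L
Cells with no legal move (terminal, hence L): (0,0), (1,0).
The remaining L cells, each justified by listing all of its moves:
(0,2): only reaches (0,1)(W), which is W → L
(0,7): only reaches (0,6)(W), (0,4)(W), (0,3)(W), all W → L
(1,2): only reaches (1,1)(W), which is W → L
(1,7): only reaches (1,6)(W), (1,4)(W), (1,3)(W), all W → L
(2,1): only reaches (0,1)(W), (2,0)(W), all W → L
(2,3): only reaches (0,3)(W), (2,2)(W), (2,0)(W), all W → L
(3,1): only reaches (1,1)(W), (3,0)(W), all W → L
(3,3): only reaches (1,3)(W), (3,2)(W), (3,0)(W), all W → L
(4,4): only reaches (2,4)(W), (0,4)(W), (4,3)(W), (4,1)(W), (4,0)(W), all W → L
(4,6): only reaches (2,6)(W), (0,6)(W), (4,5)(W), (4,3)(W), (4,2)(W), all W → L
(5,4): only reaches (3,4)(W), (1,4)(W), (5,3)(W), (5,1)(W), (5,0)(W), all W → L
(5,6): only reaches (3,6)(W), (1,6)(W), (5,5)(W), (5,3)(W), (5,2)(W), all W → L
(6,0): only reaches (4,0)(W), (2,0)(W), all W → L
(6,2): only reaches (4,2)(W), (2,2)(W), (6,1)(W), all W → L
(6,7): only reaches (4,7)(W), (2,7)(W), (6,6)(W), (6,4)(W), (6,3)(W), all W → L
(7,0): only reaches (5,0)(W), (3,0)(W), all W → L
(7,2): only reaches (5,2)(W), (3,2)(W), (7,1)(W), all W → L
(7,7): only reaches (5,7)(W), (3,7)(W), (7,6)(W), (7,4)(W), (7,3)(W), all W → L
Every other cell has at least one move into one of the L cells above, so it is W.
L cells per row: a=0: 3, a=1: 3, a=2: 2, a=3: 2, a=4: 2, a=5: 2, a=6: 3, a=7: 3; total 20.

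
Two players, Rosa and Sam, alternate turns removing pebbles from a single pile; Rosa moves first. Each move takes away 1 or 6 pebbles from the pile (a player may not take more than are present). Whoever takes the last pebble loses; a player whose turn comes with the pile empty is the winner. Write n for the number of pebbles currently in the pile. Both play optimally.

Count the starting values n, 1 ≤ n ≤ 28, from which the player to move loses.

12

Positions with no move are W. A position that does have a move is losing for the player to move precisely when every available move leads to a winning position for the opponent. Fill in the labels:
n=0: no move; the opponent has just taken the last pebble and therefore loses → W
n=1: the only move is to 0(W), a W ⇒ L
n=2: can move to 1, which is L ⇒ W
n=3: the only move is to 2(W), a W ⇒ L
n=4: can move to 3, which is L ⇒ W
n=5: the only move is to 4(W), a W ⇒ L
n=6: can move to 5, which is L ⇒ W
n=7: can move to 1, which is L ⇒ W
n=8: moves to 7(W), 2(W); every one is W ⇒ L
n=9: can move to 8, which is L ⇒ W
n=10: moves to 9(W), 4(W); every one is W ⇒ L
n=11: can move to 10, which is L ⇒ W
n=12: moves to 11(W), 6(W); every one is W ⇒ L
n=13: can move to 12, which is L ⇒ W
n=14: can move to 8, which is L ⇒ W
n=15: moves to 14(W), 9(W); every one is W ⇒ L
n=16: can move to 15, which is L ⇒ W
n=17: moves to 16(W), 11(W); every one is W ⇒ L
n=18: can move to 17, which is L ⇒ W
n=19: moves to 18(W), 13(W); every one is W ⇒ L
n=20: can move to 19, which is L ⇒ W
n=21: can move to 15, which is L ⇒ W
n=22: moves to 21(W), 16(W); every one is W ⇒ L
n=23: can move to 22, which is L ⇒ W
n=24: moves to 23(W), 18(W); every one is W ⇒ L
n=25: can move to 24, which is L ⇒ W
n=26: moves to 25(W), 20(W); every one is W ⇒ L
n=27: can move to 26, which is L ⇒ W
n=28: can move to 22, which is L ⇒ W
L entries with 1 ≤ n ≤ 28 (the range starts at n=1): n = 1, 3, 5, 8, 10, 12, 15, 17, 19, 22, 24, 26; that makes 12.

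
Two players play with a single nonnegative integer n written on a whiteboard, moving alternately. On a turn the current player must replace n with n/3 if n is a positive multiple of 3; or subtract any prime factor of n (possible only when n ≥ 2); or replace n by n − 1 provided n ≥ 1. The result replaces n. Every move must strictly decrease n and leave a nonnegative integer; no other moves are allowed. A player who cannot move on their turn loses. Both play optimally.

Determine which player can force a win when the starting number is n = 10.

The first player wins.

Classify positions by backward induction: terminal positions (no move available) are L. From any other position, the mover wins iff some move reaches an L.
n=0: no move → L
n=1: can move to 0, which is L ⇒ W
n=2: can move to 0, which is L ⇒ W
n=3: can move to 0, which is L ⇒ W
n=4: moves to 2(W), 3(W); every one is W ⇒ L
n=5: can move to 0, which is L ⇒ W
n=6: can move to 4, which is L ⇒ W
n=7: can move to 0, which is L ⇒ W
n=8: moves to 6(W), 7(W); every one is W ⇒ L
n=9: can move to 8, which is L ⇒ W
n=10: can move to 8, which is L ⇒ W
From 10 the player to move can move to 8, reaching an L position.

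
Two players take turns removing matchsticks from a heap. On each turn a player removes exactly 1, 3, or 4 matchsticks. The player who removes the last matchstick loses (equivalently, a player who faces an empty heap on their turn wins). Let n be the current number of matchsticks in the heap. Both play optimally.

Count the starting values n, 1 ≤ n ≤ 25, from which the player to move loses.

Compute win/loss labels from the base case upward. A position with no move is W. Any other position is W if it can reach an L in one move, else L.
n=0: no move; the opponent has just taken the last matchstick and therefore loses → W
n=1: the only move is to 0(W), a W ⇒ L
n=2: can move to 1, which is L ⇒ W
n=3: moves to 2(W), 0(W); every one is W ⇒ L
n=4: can move to 3, which is L ⇒ W
n=5: can move to 1, which is L ⇒ W
n=6: can move to 3, which is L ⇒ W
n=7: can move to 3, which is L ⇒ W
n=8: moves to 7(W), 5(W), 4(W); every one is W ⇒ L
n=9: can move to 8, which is L ⇒ W
n=10: moves to 9(W), 7(W), 6(W); every one is W ⇒ L
n=11: can move to 10, which is L ⇒ W
n=12: can move to 8, which is L ⇒ W
n=13: can move to 10, which is L ⇒ W
n=14: can move to 10, which is L ⇒ W
n=15: moves to 14(W), 12(W), 11(W); every one is W ⇒ L
n=16: can move to 15, which is L ⇒ W
n=17: moves to 16(W), 14(W), 13(W); every one is W ⇒ L
n=18: can move to 17, which is L ⇒ W
n=19: can move to 15, which is L ⇒ W
n=20: can move to 17, which is L ⇒ W
n=21: can move to 17, which is L ⇒ W
n=22: moves to 21(W), 19(W), 18(W); every one is W ⇒ L
n=23: can move to 22, which is L ⇒ W
n=24: moves to 23(W), 21(W), 20(W); every one is W ⇒ L
n=25: can move to 24, which is L ⇒ W
L entries with 1 ≤ n ≤ 25 (the range starts at n=1): n = 1, 3, 8, 10, 15, 17, 22, 24; that makes 8.

8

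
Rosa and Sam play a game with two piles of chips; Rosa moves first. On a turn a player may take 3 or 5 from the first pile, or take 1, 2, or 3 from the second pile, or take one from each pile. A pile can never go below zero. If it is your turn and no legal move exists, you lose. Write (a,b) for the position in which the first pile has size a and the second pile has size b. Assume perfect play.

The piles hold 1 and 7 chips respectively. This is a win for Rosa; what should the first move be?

Classify positions by backward induction: terminal positions (no move available) are L. From any other position, the mover wins iff some move reaches an L.
No move ever increases a pile, so every position that can arise here has a ≤ 1 and b ≤ 7; it is enough to label the cells with 0 ≤ a ≤ 1 and 0 ≤ b ≤ 7.
Every move lowers a or b (never raises either), so fill the grid row by row in increasing a, and left to right within a row: each cell's successors are then already labelled.
      b=0  b=1  b=2  b=3  b=4  b=5  b=6  b=7
a=0:    L    W    W    W    L    W    W    W
a=1:    L    W    W    W    L    W    W    W
Cells with no legal move (terminal, hence L): (0,0), (1,0).
The remaining L cells, each justified by listing all of its moves:
(0,4): moves to (0,3)(W), (0,2)(W), (0,1)(W); every one is W ⇒ L
(1,4): moves to (1,3)(W), (1,2)(W), (1,1)(W), (0,3)(W); every one is W ⇒ L
Every other cell has at least one move into one of the L cells above, so it is W.
From (1,7), the L positions reachable in one move are: (1,4).

Move to (1,4).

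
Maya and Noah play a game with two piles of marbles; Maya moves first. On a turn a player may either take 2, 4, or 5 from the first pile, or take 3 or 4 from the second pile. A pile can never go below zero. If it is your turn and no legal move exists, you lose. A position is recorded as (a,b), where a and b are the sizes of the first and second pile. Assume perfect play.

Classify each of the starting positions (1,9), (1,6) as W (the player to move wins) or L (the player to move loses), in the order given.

Compute win/loss labels from the base case upward. A position with no move is L. Any other position is W if it can reach an L in one move, else L.
No move ever increases a pile, so every position that can arise here has a ≤ 1 and b ≤ 9; it is enough to label the cells with 0 ≤ a ≤ 1 and 0 ≤ b ≤ 9.
Every move lowers a or b (never raises either), so fill the grid row by row in increasing a, and left to right within a row: each cell's successors are then already labelled.
      b=0  b=1  b=2  b=3  b=4  b=5  b=6  b=7  b=8  b=9
a=0:    L    L    L    W    W    W    W    L    L    L
a=1:    L    L    L    W    W    W    W    L    L    L
Cells with no legal move (terminal, hence L): (0,0), (0,1), (0,2), (1,0), (1,1), (1,2).
The remaining L cells, each justified by listing all of its moves:
(0,7): →(0,4)(W), (0,3)(W) — all W, so L
(0,8): →(0,5)(W), (0,4)(W) — all W, so L
(0,9): →(0,6)(W), (0,5)(W) — all W, so L
(1,7): →(1,4)(W), (1,3)(W) — all W, so L
(1,8): →(1,5)(W), (1,4)(W) — all W, so L
(1,9): →(1,6)(W), (1,5)(W) — all W, so L
Every other cell has at least one move into one of the L cells above, so it is W.
(1,9): one of the L cells justified above, so L
(1,6): the move to (1,2) reaches an L cell, so W

(1,9): L, (1,6): W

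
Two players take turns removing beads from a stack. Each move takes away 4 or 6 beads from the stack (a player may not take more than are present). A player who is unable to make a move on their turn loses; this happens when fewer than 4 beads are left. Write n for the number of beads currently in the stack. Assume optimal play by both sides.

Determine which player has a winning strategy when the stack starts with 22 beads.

Compute win/loss labels from the base case upward. A position with no move is L. Any other position is W if it can reach an L in one move, else L.
n=0: no move → L
n=1: no move → L
n=2: no move → L
n=3: no move → L
n=4: reaches L-position 0 → W
n=5: reaches L-position 1 → W
n=6: reaches L-position 2 → W
n=7: reaches L-position 3 → W
n=8: reaches L-position 2 → W
n=9: reaches L-position 3 → W
n=10: only reaches 6(W), 4(W), all W → L
n=11: only reaches 7(W), 5(W), all W → L
n=12: only reaches 8(W), 6(W), all W → L
n=13: only reaches 9(W), 7(W), all W → L
n=14: reaches L-position 10 → W
n=15: reaches L-position 11 → W
n=16: reaches L-position 12 → W
n=17: reaches L-position 13 → W
n=18: reaches L-position 12 → W
n=19: reaches L-position 13 → W
n=20: only reaches 16(W), 14(W), all W → L
n=21: only reaches 17(W), 15(W), all W → L
n=22: only reaches 18(W), 16(W), all W → L
The starting position 22 is L: whatever the player to move does, the opponent receives a W position.

The second player wins.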